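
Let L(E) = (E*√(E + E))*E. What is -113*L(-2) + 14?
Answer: 14 - 904*I ≈ 14.0 - 904.0*I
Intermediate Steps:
L(E) = √2*E^(5/2) (L(E) = (E*√(2*E))*E = (E*(√2*√E))*E = (√2*E^(3/2))*E = √2*E^(5/2))
-113*L(-2) + 14 = -113*√2*(-2)^(5/2) + 14 = -113*√2*4*I*√2 + 14 = -904*I + 14 = 14 - 904*I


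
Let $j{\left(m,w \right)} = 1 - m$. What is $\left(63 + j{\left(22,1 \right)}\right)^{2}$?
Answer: $1764$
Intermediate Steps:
$\left(63 + j{\left(22,1 \right)}\right)^{2} = \left(63 + \left(1 - 22\right)\right)^{2} = \left(63 - 21\right)^{2} = 42^{2} = 1764$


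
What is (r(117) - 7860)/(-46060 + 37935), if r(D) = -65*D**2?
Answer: 179529/1625 ≈ 110.48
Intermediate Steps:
(r(117) - 7860)/(-46060 + 37935) = (-65*117**2 - 7860)/(-46060 + 37935) = (-65*13689 - 7860)/(-8125) = (-889785 - 7860)*(-1/8125) = -897645*(-1/8125) = 179529/1625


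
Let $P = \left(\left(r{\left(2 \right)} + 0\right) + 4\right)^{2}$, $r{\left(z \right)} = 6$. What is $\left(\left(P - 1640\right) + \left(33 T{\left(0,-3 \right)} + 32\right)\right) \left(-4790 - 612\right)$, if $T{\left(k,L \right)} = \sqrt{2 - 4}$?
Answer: $8146216 - 178266 i \sqrt{2} \approx 8.1462 \cdot 10^{6} - 2.5211 \cdot 10^{5} i$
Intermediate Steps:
$T{\left(k,L \right)} = i \sqrt{2}$ ($T{\left(k,L \right)} = \sqrt{-2} = i \sqrt{2}$)
$P = 100$ ($P = \left(\left(6 + 0\right) + 4\right)^{2} = \left(6 + 4\right)^{2} = 10^{2} = 100$)
$\left(\left(P - 1640\right) + \left(33 T{\left(0,-3 \right)} + 32\right)\right) \left(-4790 - 612\right) = \left(\left(100 - 1640\right) + \left(33 i \sqrt{2} + 32\right)\right) \left(-4790 - 612\right) = \left(\left(100 - 1640\right) + \left(33 i \sqrt{2} + 32\right)\right) \left(-5402\right) = \left(-1540 + \left(32 + 33 i \sqrt{2}\right)\right) \left(-5402\right) = \left(-1508 + 33 i \sqrt{2}\right) \left(-5402\right) = 8146216 - 178266 i \sqrt{2}$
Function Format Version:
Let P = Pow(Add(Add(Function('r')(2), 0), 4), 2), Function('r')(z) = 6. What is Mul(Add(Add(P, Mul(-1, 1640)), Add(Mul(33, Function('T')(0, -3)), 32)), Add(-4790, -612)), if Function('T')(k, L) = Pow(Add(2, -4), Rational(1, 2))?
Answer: Add(8146216, Mul(-178266, I, Pow(2, Rational(1, 2)))) ≈ Add(8.1462e+6, Mul(-2.5211e+5, I))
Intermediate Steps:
Function('T')(k, L) = Mul(I, Pow(2, Rational(1, 2))) (Function('T')(k, L) = Pow(-2, Rational(1, 2)) = Mul(I, Pow(2, Rational(1, 2))))
P = 100 (P = Pow(Add(Add(6, 0), 4), 2) = Pow(Add(6, 4), 2) = Pow(10, 2) = 100)
Mul(Add(Add(P, Mul(-1, 1640)), Add(Mul(33, Function('T')(0, -3)), 32)), Add(-4790, -612)) = Mul(Add(Add(100, Mul(-1, 1640)), Add(Mul(33, Mul(I, Pow(2, Rational(1, 2)))), 32)), Add(-4790, -612)) = Mul(Add(Add(100, -1640), Add(Mul(33, I, Pow(2, Rational(1, 2))), 32)), -5402) = Mul(Add(-1540, Add(32, Mul(33, I, Pow(2, Rational(1, 2))))), -5402) = Mul(Add(-1508, Mul(33, I, Pow(2, Rational(1, 2)))), -5402) = Add(8146216, Mul(-178266, I, Pow(2, Rational(1, 2))))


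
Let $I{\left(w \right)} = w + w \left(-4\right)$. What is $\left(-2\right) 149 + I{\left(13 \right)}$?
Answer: $-337$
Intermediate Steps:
$I{\left(w \right)} = - 3 w$ ($I{\left(w \right)} = w - 4 w = - 3 w$)
$\left(-2\right) 149 + I{\left(13 \right)} = \left(-2\right) 149 - 39 = -298 - 39 = -337$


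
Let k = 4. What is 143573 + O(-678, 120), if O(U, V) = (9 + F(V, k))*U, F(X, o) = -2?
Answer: 138827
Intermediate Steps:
O(U, V) = 7*U (O(U, V) = (9 - 2)*U = 7*U)
143573 + O(-678, 120) = 143573 + 7*(-678) = 143573 - 4746 = 138827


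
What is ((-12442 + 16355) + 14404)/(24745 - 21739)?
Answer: 18317/3006 ≈ 6.0935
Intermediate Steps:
((-12442 + 16355) + 14404)/(24745 - 21739) = (3913 + 14404)/3006 = 18317*(1/3006) = 18317/3006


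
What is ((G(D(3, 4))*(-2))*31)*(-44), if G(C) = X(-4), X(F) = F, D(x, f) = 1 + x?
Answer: -10912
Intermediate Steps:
G(C) = -4
((G(D(3, 4))*(-2))*31)*(-44) = (-4*(-2)*31)*(-44) = (8*31)*(-44) = 248*(-44) = -10912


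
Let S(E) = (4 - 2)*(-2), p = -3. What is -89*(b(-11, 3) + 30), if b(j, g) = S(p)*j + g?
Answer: -6853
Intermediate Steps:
S(E) = -4 (S(E) = 2*(-2) = -4)
b(j, g) = g - 4*j (b(j, g) = -4*j + g = g - 4*j)
-89*(b(-11, 3) + 30) = -89*((3 - 4*(-11)) + 30) = -89*((3 + 44) + 30) = -89*(47 + 30) = -89*77 = -6853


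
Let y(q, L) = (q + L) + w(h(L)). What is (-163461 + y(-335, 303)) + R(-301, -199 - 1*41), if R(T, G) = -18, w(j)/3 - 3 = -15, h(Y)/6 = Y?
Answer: -163547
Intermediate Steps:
h(Y) = 6*Y
w(j) = -36 (w(j) = 9 + 3*(-15) = 9 - 45 = -36)
y(q, L) = -36 + L + q (y(q, L) = (q + L) - 36 = (L + q) - 36 = -36 + L + q)
(-163461 + y(-335, 303)) + R(-301, -199 - 1*41) = (-163461 + (-36 + 303 - 335)) - 18 = (-163461 - 68) - 18 = -163529 - 18 = -163547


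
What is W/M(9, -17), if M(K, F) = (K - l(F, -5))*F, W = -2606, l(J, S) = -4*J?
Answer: -2606/1003 ≈ -2.5982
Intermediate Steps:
M(K, F) = F*(K + 4*F) (M(K, F) = (K - (-4)*F)*F = (K + 4*F)*F = F*(K + 4*F))
W/M(9, -17) = -2606*(-1/(17*(9 + 4*(-17)))) = -2606*(-1/(17*(9 - 68))) = -2606/((-17*(-59))) = -2606/1003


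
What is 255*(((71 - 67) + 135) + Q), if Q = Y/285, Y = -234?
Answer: 669477/19 ≈ 35236.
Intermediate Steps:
Q = -78/95 (Q = -234/285 = -234*1/285 = -78/95 ≈ -0.82105)
255*(((71 - 67) + 135) + Q) = 255*(((71 - 67) + 135) - 78/95) = 255*((4 + 135) - 78/95) = 255*(139 - 78/95) = 255*(13127/95) = 669477/19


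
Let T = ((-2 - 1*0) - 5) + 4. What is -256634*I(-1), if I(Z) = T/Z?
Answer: -769902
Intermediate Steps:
T = -3 (T = ((-2 + 0) - 5) + 4 = (-2 - 5) + 4 = -7 + 4 = -3)
I(Z) = -3/Z
-256634*I(-1) = -(-769902)/(-1) = -(-769902)*(-1) = -256634*3 = -769902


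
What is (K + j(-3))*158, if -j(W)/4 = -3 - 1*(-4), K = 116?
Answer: 17696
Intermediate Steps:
j(W) = -4 (j(W) = -4*(-3 - 1*(-4)) = -4*(-3 + 4) = -4*1 = -4)
(K + j(-3))*158 = (116 - 4)*158 = 112*158 = 17696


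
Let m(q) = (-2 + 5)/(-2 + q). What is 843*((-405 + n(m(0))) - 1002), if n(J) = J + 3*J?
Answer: -1191159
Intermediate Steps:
m(q) = 3/(-2 + q)
n(J) = 4*J
843*((-405 + n(m(0))) - 1002) = 843*((-405 + 4*(3/(-2 + 0))) - 1002) = 843*((-405 + 4*(3/(-2))) - 1002) = 843*((-405 + 4*(3*(-½))) - 1002) = 843*((-405 + 4*(-3/2)) - 1002) = 843*((-405 - 6) - 1002) = 843*(-411 - 1002) = 843*(-1413) = -1191159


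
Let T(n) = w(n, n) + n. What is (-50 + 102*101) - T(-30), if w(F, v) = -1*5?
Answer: 10287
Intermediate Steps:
w(F, v) = -5
T(n) = -5 + n
(-50 + 102*101) - T(-30) = (-50 + 102*101) - (-5 - 30) = (-50 + 10302) - 1*(-35) = 10252 + 35 = 10287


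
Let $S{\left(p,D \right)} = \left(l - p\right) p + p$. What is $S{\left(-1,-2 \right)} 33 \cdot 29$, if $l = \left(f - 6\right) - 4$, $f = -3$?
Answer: $10527$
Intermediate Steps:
$l = -13$ ($l = \left(-3 - 6\right) - 4 = -9 - 4 = -13$)
$S{\left(p,D \right)} = p + p \left(-13 - p\right)$ ($S{\left(p,D \right)} = \left(-13 - p\right) p + p = p \left(-13 - p\right) + p = p + p \left(-13 - p\right)$)
$S{\left(-1,-2 \right)} 33 \cdot 29 = \left(-1\right) \left(-1\right) \left(12 - 1\right) 33 \cdot 29 = \left(-1\right) \left(-1\right) 11 \cdot 33 \cdot 29 = 11 \cdot 33 \cdot 29 = 363 \cdot 29 = 10527$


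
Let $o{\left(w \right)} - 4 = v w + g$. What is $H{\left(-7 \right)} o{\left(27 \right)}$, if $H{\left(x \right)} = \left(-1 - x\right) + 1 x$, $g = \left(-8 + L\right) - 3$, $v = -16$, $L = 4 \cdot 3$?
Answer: $427$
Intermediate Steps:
$L = 12$
$g = 1$ ($g = \left(-8 + 12\right) - 3 = 4 - 3 = 1$)
$H{\left(x \right)} = -1$ ($H{\left(x \right)} = \left(-1 - x\right) + x = -1$)
$o{\left(w \right)} = 5 - 16 w$ ($o{\left(w \right)} = 4 - \left(-1 + 16 w\right) = 5 - 16 w$)
$H{\left(-7 \right)} o{\left(27 \right)} = - (5 - 432) = \left(-1\right) \left(-427\right) = 427$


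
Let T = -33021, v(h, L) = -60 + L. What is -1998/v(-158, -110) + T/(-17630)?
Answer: 4083831/299710 ≈ 13.626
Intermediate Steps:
-1998/v(-158, -110) + T/(-17630) = -1998/(-60 - 110) - 33021/(-17630) = -1998/(-170) - 33021*(-1/17630) = -1998*(-1/170) + 33021/17630 = 999/85 + 33021/17630 = 4083831/299710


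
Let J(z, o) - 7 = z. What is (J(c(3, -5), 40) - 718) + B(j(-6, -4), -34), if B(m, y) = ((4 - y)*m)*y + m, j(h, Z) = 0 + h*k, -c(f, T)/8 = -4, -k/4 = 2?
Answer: -62647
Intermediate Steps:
k = -8 (k = -4*2 = -8)
c(f, T) = 32 (c(f, T) = -8*(-4) = 32)
j(h, Z) = -8*h (j(h, Z) = 0 + h*(-8) = 0 - 8*h = -8*h)
J(z, o) = 7 + z
B(m, y) = m + m*y*(4 - y) (B(m, y) = (m*(4 - y))*y + m = m*y*(4 - y) + m = m + m*y*(4 - y))
(J(c(3, -5), 40) - 718) + B(j(-6, -4), -34) = ((7 + 32) - 718) + (-8*(-6))*(1 - 1*(-34)² + 4*(-34)) = (39 - 718) + 48*(1 - 1*1156 - 136) = -679 + 48*(1 - 1156 - 136) = -679 + 48*(-1291) = -679 - 61968 = -62647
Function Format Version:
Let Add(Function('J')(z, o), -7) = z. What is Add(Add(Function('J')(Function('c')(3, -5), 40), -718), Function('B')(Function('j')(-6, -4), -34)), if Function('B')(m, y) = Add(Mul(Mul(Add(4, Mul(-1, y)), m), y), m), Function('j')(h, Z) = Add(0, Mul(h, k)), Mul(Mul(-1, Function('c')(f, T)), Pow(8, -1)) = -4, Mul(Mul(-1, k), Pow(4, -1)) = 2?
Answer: -62647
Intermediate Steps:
k = -8 (k = Mul(-4, 2) = -8)
Function('c')(f, T) = 32 (Function('c')(f, T) = Mul(-8, -4) = 32)
Function('j')(h, Z) = Mul(-8, h) (Function('j')(h, Z) = Add(0, Mul(h, -8)) = Add(0, Mul(-8, h)) = Mul(-8, h))
Function('J')(z, o) = Add(7, z)
Function('B')(m, y) = Add(m, Mul(m, y, Add(4, Mul(-1, y)))) (Function('B')(m, y) = Add(Mul(Mul(m, Add(4, Mul(-1, y))), y), m) = Add(Mul(m, y, Add(4, Mul(-1, y))), m) = Add(m, Mul(m, y, Add(4, Mul(-1, y)))))
Add(Add(Function('J')(Function('c')(3, -5), 40), -718), Function('B')(Function('j')(-6, -4), -34)) = Add(Add(Add(7, 32), -718), Mul(Mul(-8, -6), Add(1, Mul(-1, Pow(-34, 2)), Mul(4, -34)))) = Add(Add(39, -718), Mul(48, Add(1, Mul(-1, 1156), -136))) = Add(-679, Mul(48, Add(1, -1156, -136))) = Add(-679, Mul(48, -1291)) = Add(-679, -61968) = -62647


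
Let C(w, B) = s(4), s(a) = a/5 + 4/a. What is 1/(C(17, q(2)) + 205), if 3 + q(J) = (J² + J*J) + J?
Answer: 5/1034 ≈ 0.0048356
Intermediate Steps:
q(J) = -3 + J + 2*J² (q(J) = -3 + ((J² + J*J) + J) = -3 + ((J² + J²) + J) = -3 + (2*J² + J) = -3 + (J + 2*J²) = -3 + J + 2*J²)
s(a) = 4/a + a/5 (s(a) = a*(⅕) + 4/a = a/5 + 4/a = 4/a + a/5)
C(w, B) = 9/5 (C(w, B) = 4/4 + (⅕)*4 = 4*(¼) + ⅘ = 1 + ⅘ = 9/5)
1/(C(17, q(2)) + 205) = 1/(9/5 + 205) = 1/(1034/5) = 5/1034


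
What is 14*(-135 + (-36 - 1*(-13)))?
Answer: -2212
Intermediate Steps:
14*(-135 + (-36 - 1*(-13))) = 14*(-135 + (-36 + 13)) = 14*(-135 - 23) = 14*(-158) = -2212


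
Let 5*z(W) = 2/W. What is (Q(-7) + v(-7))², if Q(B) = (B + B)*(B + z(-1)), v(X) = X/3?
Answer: 2307361/225 ≈ 10255.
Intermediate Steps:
z(W) = 2/(5*W) (z(W) = (2/W)/5 = 2/(5*W))
v(X) = X/3 (v(X) = X*(⅓) = X/3)
Q(B) = 2*B*(-⅖ + B) (Q(B) = (B + B)*(B + (⅖)/(-1)) = (2*B)*(B + (⅖)*(-1)) = (2*B)*(B - ⅖) = (2*B)*(-⅖ + B) = 2*B*(-⅖ + B))
(Q(-7) + v(-7))² = ((⅖)*(-7)*(-2 + 5*(-7)) + (⅓)*(-7))² = ((⅖)*(-7)*(-2 - 35) - 7/3)² = ((⅖)*(-7)*(-37) - 7/3)² = (518/5 - 7/3)² = (1519/15)² = 2307361/225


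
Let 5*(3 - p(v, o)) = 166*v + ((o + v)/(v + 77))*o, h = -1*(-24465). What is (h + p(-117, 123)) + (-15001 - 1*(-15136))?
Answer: 2849109/100 ≈ 28491.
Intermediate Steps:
h = 24465
p(v, o) = 3 - 166*v/5 - o*(o + v)/(5*(77 + v)) (p(v, o) = 3 - (166*v + ((o + v)/(v + 77))*o)/5 = 3 - (166*v + ((o + v)/(77 + v))*o)/5 = 3 - (166*v + o*(o + v)/(77 + v))/5 = 3 + (-166*v/5 - o*(o + v)/(5*(77 + v))) = 3 - 166*v/5 - o*(o + v)/(5*(77 + v)))
(h + p(-117, 123)) + (-15001 - 1*(-15136)) = (24465 + (1155 - 1*123**2 - 12767*(-117) - 166*(-117)**2 - 1*123*(-117))/(5*(77 - 117))) + (-15001 - 1*(-15136)) = (24465 + (1/5)*(1155 - 1*15129 + 1493739 - 166*13689 + 14391)/(-40)) + (-15001 + 15136) = (24465 + (1/5)*(-1/40)*(1155 - 15129 + 1493739 - 2272374 + 14391)) + 135 = (24465 + (1/5)*(-1/40)*(-778218)) + 135 = (24465 + 389109/100) + 135 = 2835609/100 + 135 = 2849109/100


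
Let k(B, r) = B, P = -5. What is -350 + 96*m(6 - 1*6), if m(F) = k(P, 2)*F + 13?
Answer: 898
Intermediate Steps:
m(F) = 13 - 5*F (m(F) = -5*F + 13 = 13 - 5*F)
-350 + 96*m(6 - 1*6) = -350 + 96*(13 - 5*(6 - 1*6)) = -350 + 96*(13 - 5*(6 - 6)) = -350 + 96*(13 - 5*0) = -350 + 96*(13 + 0) = -350 + 96*13 = -350 + 1248 = 898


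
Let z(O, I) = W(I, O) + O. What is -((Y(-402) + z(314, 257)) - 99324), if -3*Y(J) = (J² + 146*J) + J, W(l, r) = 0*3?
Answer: 133180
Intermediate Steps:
W(l, r) = 0
Y(J) = -49*J - J²/3 (Y(J) = -((J² + 146*J) + J)/3 = -(J² + 147*J)/3 = -49*J - J²/3)
z(O, I) = O (z(O, I) = 0 + O = O)
-((Y(-402) + z(314, 257)) - 99324) = -((-⅓*(-402)*(147 - 402) + 314) - 99324) = -((-⅓*(-402)*(-255) + 314) - 99324) = -((-34170 + 314) - 99324) = -(-33856 - 99324) = -1*(-133180) = 133180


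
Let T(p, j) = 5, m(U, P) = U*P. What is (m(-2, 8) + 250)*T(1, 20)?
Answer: 1170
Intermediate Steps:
m(U, P) = P*U
(m(-2, 8) + 250)*T(1, 20) = (8*(-2) + 250)*5 = (-16 + 250)*5 = 234*5 = 1170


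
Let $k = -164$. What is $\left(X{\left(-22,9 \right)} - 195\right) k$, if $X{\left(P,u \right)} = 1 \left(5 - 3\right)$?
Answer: $31652$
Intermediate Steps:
$X{\left(P,u \right)} = 2$ ($X{\left(P,u \right)} = 1 \cdot 2 = 2$)
$\left(X{\left(-22,9 \right)} - 195\right) k = \left(2 - 195\right) \left(-164\right) = \left(-193\right) \left(-164\right) = 31652$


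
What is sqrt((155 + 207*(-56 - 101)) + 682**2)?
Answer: 2*sqrt(108195) ≈ 657.86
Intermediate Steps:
sqrt((155 + 207*(-56 - 101)) + 682**2) = sqrt((155 + 207*(-157)) + 465124) = sqrt((155 - 32499) + 465124) = sqrt(-32344 + 465124) = sqrt(432780) = 2*sqrt(108195)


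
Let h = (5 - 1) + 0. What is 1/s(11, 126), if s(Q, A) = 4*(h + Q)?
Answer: 1/60 ≈ 0.016667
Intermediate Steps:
h = 4 (h = 4 + 0 = 4)
s(Q, A) = 16 + 4*Q (s(Q, A) = 4*(4 + Q) = 16 + 4*Q)
1/s(11, 126) = 1/(16 + 4*11) = 1/(16 + 44) = 1/60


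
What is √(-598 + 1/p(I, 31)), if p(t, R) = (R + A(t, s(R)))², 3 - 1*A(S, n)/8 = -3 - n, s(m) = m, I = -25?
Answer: I*√63943541/327 ≈ 24.454*I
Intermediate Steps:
A(S, n) = 48 + 8*n (A(S, n) = 24 - 8*(-3 - n) = 24 + (24 + 8*n) = 48 + 8*n)
p(t, R) = (48 + 9*R)² (p(t, R) = (R + (48 + 8*R))² = (48 + 9*R)²)
√(-598 + 1/p(I, 31)) = √(-598 + 1/(9*(16 + 3*31)²)) = √(-598 + 1/(9*(16 + 93)²)) = √(-598 + 1/(9*109²)) = √(-598 + 1/(9*11881)) = √(-598 + 1/106929) = √(-63943541/106929) = I*√63943541/327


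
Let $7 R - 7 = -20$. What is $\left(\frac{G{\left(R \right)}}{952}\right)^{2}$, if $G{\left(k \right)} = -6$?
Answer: $\frac{9}{226576} \approx 3.9722 \cdot 10^{-5}$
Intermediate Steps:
$R = - \frac{13}{7}$ ($R = 1 + \frac{1}{7} \left(-20\right) = 1 - \frac{20}{7} = - \frac{13}{7} \approx -1.8571$)
$\left(\frac{G{\left(R \right)}}{952}\right)^{2} = \left(- \frac{6}{952}\right)^{2} = \left(\left(-6\right) \frac{1}{952}\right)^{2} = \left(- \frac{3}{476}\right)^{2} = \frac{9}{226576}$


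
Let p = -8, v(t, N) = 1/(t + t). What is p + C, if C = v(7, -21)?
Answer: -111/14 ≈ -7.9286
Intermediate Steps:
v(t, N) = 1/(2*t)
C = 1/14 (C = (½)/7 = (½)*(⅐) = 1/14 ≈ 0.071429)
p + C = -8 + 1/14 = -111/14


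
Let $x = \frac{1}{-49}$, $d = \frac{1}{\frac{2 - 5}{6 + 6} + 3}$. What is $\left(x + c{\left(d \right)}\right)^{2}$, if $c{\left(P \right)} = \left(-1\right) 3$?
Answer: $\frac{21904}{2401} \approx 9.1229$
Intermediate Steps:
$d = \frac{4}{11}$ ($d = \frac{1}{- \frac{3}{12} + 3} = \frac{1}{\left(-3\right) \frac{1}{12} + 3} = \frac{1}{- \frac{1}{4} + 3} = \frac{1}{\frac{11}{4}} = \frac{4}{11} \approx 0.36364$)
$c{\left(P \right)} = -3$
$x = - \frac{1}{49} \approx -0.020408$
$\left(x + c{\left(d \right)}\right)^{2} = \left(- \frac{1}{49} - 3\right)^{2} = \left(- \frac{148}{49}\right)^{2} = \frac{21904}{2401}$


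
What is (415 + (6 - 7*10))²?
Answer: 123201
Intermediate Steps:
(415 + (6 - 7*10))² = (415 + (6 - 70))² = (415 - 64)² = 351² = 123201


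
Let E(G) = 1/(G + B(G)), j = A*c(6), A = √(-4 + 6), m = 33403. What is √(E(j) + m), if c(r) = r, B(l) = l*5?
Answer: √(4810032 + 2*√2)/12 ≈ 182.76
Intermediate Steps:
B(l) = 5*l
A = √2 ≈ 1.4142
j = 6*√2 (j = √2*6 = 6*√2 ≈ 8.4853)
E(G) = 1/(6*G) (E(G) = 1/(G + 5*G) = 1/(6*G))
√(E(j) + m) = √(1/(6*((6*√2))) + 33403) = √((√2/12)/6 + 33403) = √(√2/72 + 33403) = √(33403 + √2/72)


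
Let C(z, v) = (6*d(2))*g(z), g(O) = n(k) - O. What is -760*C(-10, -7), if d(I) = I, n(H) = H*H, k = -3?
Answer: -173280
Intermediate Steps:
n(H) = H²
g(O) = 9 - O (g(O) = (-3)² - O = 9 - O)
C(z, v) = 108 - 12*z (C(z, v) = (6*2)*(9 - z) = 12*(9 - z) = 108 - 12*z)
-760*C(-10, -7) = -760*(108 - 12*(-10)) = -760*(108 + 120) = -760*228 = -173280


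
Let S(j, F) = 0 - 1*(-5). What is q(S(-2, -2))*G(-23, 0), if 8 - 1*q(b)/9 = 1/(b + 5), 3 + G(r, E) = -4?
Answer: -4977/10 ≈ -497.70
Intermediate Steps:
S(j, F) = 5 (S(j, F) = 0 + 5 = 5)
G(r, E) = -7 (G(r, E) = -3 - 4 = -7)
q(b) = 72 - 9/(5 + b) (q(b) = 72 - 9/(b + 5) = 72 - 9/(5 + b))
q(S(-2, -2))*G(-23, 0) = (9*(39 + 8*5)/(5 + 5))*(-7) = (9*(39 + 40)/10)*(-7) = (9*(1/10)*79)*(-7) = (711/10)*(-7) = -4977/10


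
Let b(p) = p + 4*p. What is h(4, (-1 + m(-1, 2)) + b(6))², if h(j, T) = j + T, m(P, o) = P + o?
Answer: 1156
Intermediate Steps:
b(p) = 5*p
h(j, T) = T + j
h(4, (-1 + m(-1, 2)) + b(6))² = (((-1 + (-1 + 2)) + 5*6) + 4)² = (((-1 + 1) + 30) + 4)² = ((0 + 30) + 4)² = (30 + 4)² = 34² = 1156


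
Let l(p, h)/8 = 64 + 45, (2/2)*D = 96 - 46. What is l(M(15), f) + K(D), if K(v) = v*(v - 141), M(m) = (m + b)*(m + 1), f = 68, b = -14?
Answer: -3678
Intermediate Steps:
D = 50 (D = 96 - 46 = 50)
M(m) = (1 + m)*(-14 + m) (M(m) = (m - 14)*(m + 1) = (-14 + m)*(1 + m) = (1 + m)*(-14 + m))
l(p, h) = 872 (l(p, h) = 8*(64 + 45) = 8*109 = 872)
K(v) = v*(-141 + v)
l(M(15), f) + K(D) = 872 + 50*(-141 + 50) = 872 + 50*(-91) = 872 - 4550 = -3678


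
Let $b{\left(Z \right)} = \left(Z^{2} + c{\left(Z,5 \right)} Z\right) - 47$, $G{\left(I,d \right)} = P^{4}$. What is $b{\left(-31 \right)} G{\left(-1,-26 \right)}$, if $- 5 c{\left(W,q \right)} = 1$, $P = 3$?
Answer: $\frac{372681}{5} \approx 74536.0$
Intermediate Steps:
$c{\left(W,q \right)} = - \frac{1}{5}$ ($c{\left(W,q \right)} = \left(- \frac{1}{5}\right) 1 = - \frac{1}{5}$)
$G{\left(I,d \right)} = 81$ ($G{\left(I,d \right)} = 3^{4} = 81$)
$b{\left(Z \right)} = -47 + Z^{2} - \frac{Z}{5}$ ($b{\left(Z \right)} = \left(Z^{2} - \frac{Z}{5}\right) - 47 = -47 + Z^{2} - \frac{Z}{5}$)
$b{\left(-31 \right)} G{\left(-1,-26 \right)} = \left(-47 + \left(-31\right)^{2} - - \frac{31}{5}\right) 81 = \left(-47 + 961 + \frac{31}{5}\right) 81 = \frac{4601}{5} \cdot 81 = \frac{372681}{5}$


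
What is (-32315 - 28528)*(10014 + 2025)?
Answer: -732488877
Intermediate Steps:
(-32315 - 28528)*(10014 + 2025) = -60843*12039 = -732488877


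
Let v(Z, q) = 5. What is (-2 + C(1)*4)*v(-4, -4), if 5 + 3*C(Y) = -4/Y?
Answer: -70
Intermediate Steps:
C(Y) = -5/3 - 4/(3*Y) (C(Y) = -5/3 + (-4/Y)/3 = -5/3 - 4/(3*Y))
(-2 + C(1)*4)*v(-4, -4) = (-2 + ((1/3)*(-4 - 5*1)/1)*4)*5 = (-2 + ((1/3)*1*(-4 - 5))*4)*5 = (-2 + ((1/3)*1*(-9))*4)*5 = (-2 - 3*4)*5 = (-2 - 12)*5 = -14*5 = -70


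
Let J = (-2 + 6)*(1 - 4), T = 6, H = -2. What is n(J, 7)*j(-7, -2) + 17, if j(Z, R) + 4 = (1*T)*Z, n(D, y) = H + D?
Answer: 661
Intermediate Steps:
J = -12 (J = 4*(-3) = -12)
n(D, y) = -2 + D
j(Z, R) = -4 + 6*Z (j(Z, R) = -4 + (1*6)*Z = -4 + 6*Z)
n(J, 7)*j(-7, -2) + 17 = (-2 - 12)*(-4 + 6*(-7)) + 17 = -14*(-4 - 42) + 17 = -14*(-46) + 17 = 644 + 17 = 661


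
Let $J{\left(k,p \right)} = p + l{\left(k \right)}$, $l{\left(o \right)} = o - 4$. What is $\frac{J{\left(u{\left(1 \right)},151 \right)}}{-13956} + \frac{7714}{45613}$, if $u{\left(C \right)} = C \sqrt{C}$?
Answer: $\frac{25226465}{159143757} \approx 0.15851$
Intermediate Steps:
$u{\left(C \right)} = C^{\frac{3}{2}}$
$l{\left(o \right)} = -4 + o$ ($l{\left(o \right)} = o - 4 = -4 + o$)
$J{\left(k,p \right)} = -4 + k + p$ ($J{\left(k,p \right)} = p + \left(-4 + k\right) = -4 + k + p$)
$\frac{J{\left(u{\left(1 \right)},151 \right)}}{-13956} + \frac{7714}{45613} = \frac{-4 + 1^{\frac{3}{2}} + 151}{-13956} + \frac{7714}{45613} = \left(-4 + 1 + 151\right) \left(- \frac{1}{13956}\right) + 7714 \cdot \frac{1}{45613} = 148 \left(- \frac{1}{13956}\right) + \frac{7714}{45613} = - \frac{37}{3489} + \frac{7714}{45613} = \frac{25226465}{159143757}$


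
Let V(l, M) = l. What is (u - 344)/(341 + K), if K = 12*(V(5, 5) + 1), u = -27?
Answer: -53/59 ≈ -0.89830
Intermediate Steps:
K = 72 (K = 12*(5 + 1) = 12*6 = 72)
(u - 344)/(341 + K) = (-27 - 344)/(341 + 72) = -371/413 = -371*1/413 = -53/59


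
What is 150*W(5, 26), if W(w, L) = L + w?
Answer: 4650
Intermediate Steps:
150*W(5, 26) = 150*(26 + 5) = 150*31 = 4650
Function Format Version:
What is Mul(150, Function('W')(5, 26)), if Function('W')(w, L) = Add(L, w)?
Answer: 4650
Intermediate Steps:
Mul(150, Function('W')(5, 26)) = Mul(150, Add(26, 5)) = Mul(150, 31) = 4650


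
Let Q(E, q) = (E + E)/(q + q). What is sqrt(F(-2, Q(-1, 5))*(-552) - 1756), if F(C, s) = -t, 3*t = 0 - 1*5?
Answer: 2*I*sqrt(669) ≈ 51.73*I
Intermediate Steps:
t = -5/3 (t = (0 - 1*5)/3 = (0 - 5)/3 = (1/3)*(-5) = -5/3 ≈ -1.6667)
Q(E, q) = E/q (Q(E, q) = (2*E)/((2*q)) = (2*E)*(1/(2*q)) = E/q)
F(C, s) = 5/3 (F(C, s) = -1*(-5/3) = 5/3)
sqrt(F(-2, Q(-1, 5))*(-552) - 1756) = sqrt((5/3)*(-552) - 1756) = sqrt(-920 - 1756) = sqrt(-2676) = 2*I*sqrt(669)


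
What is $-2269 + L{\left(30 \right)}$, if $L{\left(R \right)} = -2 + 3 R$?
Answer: $-2181$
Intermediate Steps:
$-2269 + L{\left(30 \right)} = -2269 + \left(-2 + 3 \cdot 30\right) = -2269 + \left(-2 + 90\right) = -2269 + 88 = -2181$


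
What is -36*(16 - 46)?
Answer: 1080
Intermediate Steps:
-36*(16 - 46) = -36*(-30) = 1080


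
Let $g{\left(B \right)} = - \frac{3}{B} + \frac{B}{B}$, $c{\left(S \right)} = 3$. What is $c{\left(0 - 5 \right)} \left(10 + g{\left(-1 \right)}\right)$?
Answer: $42$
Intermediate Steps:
$g{\left(B \right)} = 1 - \frac{3}{B}$ ($g{\left(B \right)} = - \frac{3}{B} + 1 = 1 - \frac{3}{B}$)
$c{\left(0 - 5 \right)} \left(10 + g{\left(-1 \right)}\right) = 3 \left(10 + \frac{-3 - 1}{-1}\right) = 3 \left(10 - -4\right) = 3 \left(10 + 4\right) = 3 \cdot 14 = 42$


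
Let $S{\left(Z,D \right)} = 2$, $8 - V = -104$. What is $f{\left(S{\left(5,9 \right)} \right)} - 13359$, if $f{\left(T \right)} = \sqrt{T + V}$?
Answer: $-13359 + \sqrt{114} \approx -13348.0$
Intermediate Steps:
$V = 112$ ($V = 8 - -104 = 8 + 104 = 112$)
$f{\left(T \right)} = \sqrt{112 + T}$ ($f{\left(T \right)} = \sqrt{T + 112} = \sqrt{112 + T}$)
$f{\left(S{\left(5,9 \right)} \right)} - 13359 = \sqrt{112 + 2} - 13359 = \sqrt{114} - 13359 = -13359 + \sqrt{114}$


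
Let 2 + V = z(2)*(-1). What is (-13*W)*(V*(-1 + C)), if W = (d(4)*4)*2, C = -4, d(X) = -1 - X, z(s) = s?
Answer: 10400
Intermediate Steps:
V = -4 (V = -2 + 2*(-1) = -2 - 2 = -4)
W = -40 (W = ((-1 - 1*4)*4)*2 = ((-1 - 4)*4)*2 = -5*4*2 = -20*2 = -40)
(-13*W)*(V*(-1 + C)) = (-13*(-40))*(-4*(-1 - 4)) = 520*(-4*(-5)) = 520*20 = 10400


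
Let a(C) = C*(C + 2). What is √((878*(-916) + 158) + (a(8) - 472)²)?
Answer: 7*I*√13274 ≈ 806.49*I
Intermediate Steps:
a(C) = C*(2 + C)
√((878*(-916) + 158) + (a(8) - 472)²) = √((878*(-916) + 158) + (8*(2 + 8) - 472)²) = √((-804248 + 158) + (8*10 - 472)²) = √(-804090 + (80 - 472)²) = √(-804090 + (-392)²) = √(-804090 + 153664) = √(-650426) = 7*I*√13274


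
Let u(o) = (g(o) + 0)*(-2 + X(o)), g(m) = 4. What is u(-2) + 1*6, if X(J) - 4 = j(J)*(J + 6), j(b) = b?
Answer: -18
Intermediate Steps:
X(J) = 4 + J*(6 + J) (X(J) = 4 + J*(J + 6) = 4 + J*(6 + J))
u(o) = 8 + 4*o² + 24*o (u(o) = (4 + 0)*(-2 + (4 + o² + 6*o)) = 4*(2 + o² + 6*o) = 8 + 4*o² + 24*o)
u(-2) + 1*6 = (8 + 4*(-2)² + 24*(-2)) + 1*6 = (8 + 4*4 - 48) + 6 = (8 + 16 - 48) + 6 = -24 + 6 = -18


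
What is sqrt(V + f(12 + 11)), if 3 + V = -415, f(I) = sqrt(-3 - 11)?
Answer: sqrt(-418 + I*sqrt(14)) ≈ 0.09151 + 20.445*I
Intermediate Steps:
f(I) = I*sqrt(14) (f(I) = sqrt(-14) = I*sqrt(14))
V = -418 (V = -3 - 415 = -418)
sqrt(V + f(12 + 11)) = sqrt(-418 + I*sqrt(14))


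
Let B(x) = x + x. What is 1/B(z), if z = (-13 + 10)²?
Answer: 1/18 ≈ 0.055556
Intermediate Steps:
z = 9 (z = (-3)² = 9)
B(x) = 2*x
1/B(z) = 1/(2*9) = 1/18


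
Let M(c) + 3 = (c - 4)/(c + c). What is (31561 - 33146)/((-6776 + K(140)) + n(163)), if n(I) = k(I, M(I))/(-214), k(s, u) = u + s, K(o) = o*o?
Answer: -110575940/894601217 ≈ -0.12360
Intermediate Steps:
K(o) = o²
M(c) = -3 + (-4 + c)/(2*c) (M(c) = -3 + (c - 4)/(c + c) = -3 + (-4 + c)/((2*c)) = -3 + (-4 + c)*(1/(2*c)) = -3 + (-4 + c)/(2*c))
k(s, u) = s + u
n(I) = 5/428 - I/214 + 1/(107*I) (n(I) = (I + (-5/2 - 2/I))/(-214) = (-5/2 + I - 2/I)*(-1/214) = 5/428 - I/214 + 1/(107*I))
(31561 - 33146)/((-6776 + K(140)) + n(163)) = (31561 - 33146)/((-6776 + 140²) + (1/428)*(4 + 163*(5 - 2*163))/163) = -1585/((-6776 + 19600) + (1/428)*(1/163)*(4 + 163*(5 - 326))) = -1585/(12824 + (1/428)*(1/163)*(4 + 163*(-321))) = -1585/(12824 + (1/428)*(1/163)*(4 - 52323)) = -1585/(12824 + (1/428)*(1/163)*(-52319)) = -1585/(12824 - 52319/69764) = -1585/894601217/69764 = -1585*69764/894601217 = -110575940/894601217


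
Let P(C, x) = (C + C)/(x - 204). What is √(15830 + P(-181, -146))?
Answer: √19393017/35 ≈ 125.82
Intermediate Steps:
P(C, x) = 2*C/(-204 + x) (P(C, x) = (2*C)/(-204 + x) = 2*C/(-204 + x))
√(15830 + P(-181, -146)) = √(15830 + 2*(-181)/(-204 - 146)) = √(15830 + 2*(-181)/(-350)) = √(15830 + 2*(-181)*(-1/350)) = √(15830 + 181/175) = √(2770431/175) = √19393017/35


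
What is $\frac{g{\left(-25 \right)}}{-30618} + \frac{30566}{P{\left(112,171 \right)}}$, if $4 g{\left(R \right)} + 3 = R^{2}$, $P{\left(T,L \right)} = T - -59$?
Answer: $\frac{207965155}{1163484} \approx 178.74$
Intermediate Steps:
$P{\left(T,L \right)} = 59 + T$ ($P{\left(T,L \right)} = T + 59 = 59 + T$)
$g{\left(R \right)} = - \frac{3}{4} + \frac{R^{2}}{4}$
$\frac{g{\left(-25 \right)}}{-30618} + \frac{30566}{P{\left(112,171 \right)}} = \frac{- \frac{3}{4} + \frac{\left(-25\right)^{2}}{4}}{-30618} + \frac{30566}{59 + 112} = \left(- \frac{3}{4} + \frac{1}{4} \cdot 625\right) \left(- \frac{1}{30618}\right) + \frac{30566}{171} = \left(- \frac{3}{4} + \frac{625}{4}\right) \left(- \frac{1}{30618}\right) + 30566 \cdot \frac{1}{171} = \frac{311}{2} \left(- \frac{1}{30618}\right) + \frac{30566}{171} = - \frac{311}{61236} + \frac{30566}{171} = \frac{207965155}{1163484}$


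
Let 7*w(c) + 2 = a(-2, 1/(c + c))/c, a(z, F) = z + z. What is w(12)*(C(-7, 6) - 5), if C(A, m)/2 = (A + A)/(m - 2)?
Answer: 4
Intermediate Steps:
C(A, m) = 4*A/(-2 + m) (C(A, m) = 2*((A + A)/(m - 2)) = 2*((2*A)/(-2 + m)) = 2*(2*A/(-2 + m)) = 4*A/(-2 + m))
a(z, F) = 2*z
w(c) = -2/7 - 4/(7*c) (w(c) = -2/7 + ((2*(-2))/c)/7 = -2/7 + (-4/c)/7 = -2/7 - 4/(7*c))
w(12)*(C(-7, 6) - 5) = ((2/7)*(-2 - 1*12)/12)*(4*(-7)/(-2 + 6) - 5) = ((2/7)*(1/12)*(-2 - 12))*(4*(-7)/4 - 5) = ((2/7)*(1/12)*(-14))*(4*(-7)*(1/4) - 5) = -(-7 - 5)/3 = -1/3*(-12) = 4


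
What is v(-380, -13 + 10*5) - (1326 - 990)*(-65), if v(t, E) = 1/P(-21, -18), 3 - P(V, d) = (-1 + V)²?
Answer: 10505039/481 ≈ 21840.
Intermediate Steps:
P(V, d) = 3 - (-1 + V)²
v(t, E) = -1/481 (v(t, E) = 1/(3 - (-1 - 21)²) = 1/(3 - 1*(-22)²) = 1/(3 - 1*484) = 1/(3 - 484) = 1/(-481) = -1/481)
v(-380, -13 + 10*5) - (1326 - 990)*(-65) = -1/481 - (1326 - 990)*(-65) = -1/481 - 336*(-65) = -1/481 - 1*(-21840) = -1/481 + 21840 = 10505039/481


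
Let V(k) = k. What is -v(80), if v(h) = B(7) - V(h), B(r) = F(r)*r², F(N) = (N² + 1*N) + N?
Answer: -3007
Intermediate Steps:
F(N) = N² + 2*N (F(N) = (N² + N) + N = (N + N²) + N = N² + 2*N)
B(r) = r³*(2 + r) (B(r) = (r*(2 + r))*r² = r³*(2 + r))
v(h) = 3087 - h (v(h) = 7³*(2 + 7) - h = 343*9 - h = 3087 - h)
-v(80) = -(3087 - 1*80) = -(3087 - 80) = -1*3007 = -3007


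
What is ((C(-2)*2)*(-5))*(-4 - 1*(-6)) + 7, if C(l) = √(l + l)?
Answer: 7 - 40*I ≈ 7.0 - 40.0*I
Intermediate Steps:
C(l) = √2*√l (C(l) = √(2*l) = √2*√l)
((C(-2)*2)*(-5))*(-4 - 1*(-6)) + 7 = (((√2*√(-2))*2)*(-5))*(-4 - 1*(-6)) + 7 = (((√2*(I*√2))*2)*(-5))*(-4 + 6) + 7 = (((2*I)*2)*(-5))*2 + 7 = ((4*I)*(-5))*2 + 7 = -20*I*2 + 7 = -40*I + 7 = 7 - 40*I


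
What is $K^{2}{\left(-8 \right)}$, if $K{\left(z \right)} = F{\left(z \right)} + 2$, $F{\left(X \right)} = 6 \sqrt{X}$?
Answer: $-284 + 48 i \sqrt{2} \approx -284.0 + 67.882 i$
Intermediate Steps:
$K{\left(z \right)} = 2 + 6 \sqrt{z}$ ($K{\left(z \right)} = 6 \sqrt{z} + 2 = 2 + 6 \sqrt{z}$)
$K^{2}{\left(-8 \right)} = \left(2 + 6 \sqrt{-8}\right)^{2} = \left(2 + 6 \cdot 2 i \sqrt{2}\right)^{2} = \left(2 + 12 i \sqrt{2}\right)^{2}$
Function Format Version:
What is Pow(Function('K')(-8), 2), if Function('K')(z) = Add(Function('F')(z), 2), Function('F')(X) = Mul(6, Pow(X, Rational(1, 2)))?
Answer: Add(-284, Mul(48, I, Pow(2, Rational(1, 2)))) ≈ Add(-284.00, Mul(67.882, I))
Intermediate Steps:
Function('K')(z) = Add(2, Mul(6, Pow(z, Rational(1, 2)))) (Function('K')(z) = Add(Mul(6, Pow(z, Rational(1, 2))), 2) = Add(2, Mul(6, Pow(z, Rational(1, 2)))))
Pow(Function('K')(-8), 2) = Pow(Add(2, Mul(6, Pow(-8, Rational(1, 2)))), 2) = Pow(Add(2, Mul(6, Mul(2, I, Pow(2, Rational(1, 2))))), 2) = Pow(Add(2, Mul(12, I, Pow(2, Rational(1, 2)))), 2)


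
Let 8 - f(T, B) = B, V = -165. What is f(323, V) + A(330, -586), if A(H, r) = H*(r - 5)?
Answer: -194857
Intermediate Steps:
A(H, r) = H*(-5 + r)
f(T, B) = 8 - B
f(323, V) + A(330, -586) = (8 - 1*(-165)) + 330*(-5 - 586) = (8 + 165) + 330*(-591) = 173 - 195030 = -194857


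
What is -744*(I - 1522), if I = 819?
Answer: 523032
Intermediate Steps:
-744*(I - 1522) = -744*(819 - 1522) = -744*(-703) = 523032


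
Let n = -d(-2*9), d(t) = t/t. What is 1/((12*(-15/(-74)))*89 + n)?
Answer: 37/7973 ≈ 0.0046407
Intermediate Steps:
d(t) = 1
n = -1 (n = -1*1 = -1)
1/((12*(-15/(-74)))*89 + n) = 1/((12*(-15/(-74)))*89 - 1) = 1/((12*(-15*(-1/74)))*89 - 1) = 1/((12*(15/74))*89 - 1) = 1/((90/37)*89 - 1) = 1/(8010/37 - 1) = 1/(7973/37) = 37/7973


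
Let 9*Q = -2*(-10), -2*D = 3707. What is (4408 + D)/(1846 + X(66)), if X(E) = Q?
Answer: 45981/33268 ≈ 1.3821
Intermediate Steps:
D = -3707/2 (D = -½*3707 = -3707/2 ≈ -1853.5)
Q = 20/9 (Q = (-2*(-10))/9 = (⅑)*20 = 20/9 ≈ 2.2222)
X(E) = 20/9
(4408 + D)/(1846 + X(66)) = (4408 - 3707/2)/(1846 + 20/9) = 5109/(2*(16634/9)) = (5109/2)*(9/16634) = 45981/33268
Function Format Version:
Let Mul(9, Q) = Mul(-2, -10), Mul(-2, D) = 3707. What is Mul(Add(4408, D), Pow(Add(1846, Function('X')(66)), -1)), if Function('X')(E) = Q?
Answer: Rational(45981, 33268) ≈ 1.3821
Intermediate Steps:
D = Rational(-3707, 2) (D = Mul(Rational(-1, 2), 3707) = Rational(-3707, 2) ≈ -1853.5)
Q = Rational(20, 9) (Q = Mul(Rational(1, 9), Mul(-2, -10)) = Mul(Rational(1, 9), 20) = Rational(20, 9) ≈ 2.2222)
Function('X')(E) = Rational(20, 9)
Mul(Add(4408, D), Pow(Add(1846, Function('X')(66)), -1)) = Mul(Add(4408, Rational(-3707, 2)), Pow(Add(1846, Rational(20, 9)), -1)) = Mul(Rational(5109, 2), Pow(Rational(16634, 9), -1)) = Mul(Rational(5109, 2), Rational(9, 16634)) = Rational(45981, 33268)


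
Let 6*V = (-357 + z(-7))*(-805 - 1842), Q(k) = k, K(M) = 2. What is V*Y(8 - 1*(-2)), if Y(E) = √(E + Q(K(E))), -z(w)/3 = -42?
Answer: 203819*√3 ≈ 3.5303e+5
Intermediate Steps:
z(w) = 126 (z(w) = -3*(-42) = 126)
Y(E) = √(2 + E) (Y(E) = √(E + 2) = √(2 + E))
V = 203819/2 (V = ((-357 + 126)*(-805 - 1842))/6 = (-231*(-2647))/6 = (⅙)*611457 = 203819/2 ≈ 1.0191e+5)
V*Y(8 - 1*(-2)) = 203819*√(2 + (8 - 1*(-2)))/2 = 203819*√(2 + (8 + 2))/2 = 203819*√(2 + 10)/2 = 203819*√12/2 = 203819*(2*√3)/2 = 203819*√3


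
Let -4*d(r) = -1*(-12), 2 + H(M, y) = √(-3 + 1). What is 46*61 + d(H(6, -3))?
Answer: 2803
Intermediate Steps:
H(M, y) = -2 + I*√2 (H(M, y) = -2 + √(-3 + 1) = -2 + √(-2) = -2 + I*√2)
d(r) = -3 (d(r) = -(-1)*(-12)/4 = -¼*12 = -3)
46*61 + d(H(6, -3)) = 46*61 - 3 = 2806 - 3 = 2803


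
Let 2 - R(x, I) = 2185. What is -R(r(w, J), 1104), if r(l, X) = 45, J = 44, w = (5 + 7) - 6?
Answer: 2183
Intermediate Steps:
w = 6 (w = 12 - 6 = 6)
R(x, I) = -2183 (R(x, I) = 2 - 1*2185 = 2 - 2185 = -2183)
-R(r(w, J), 1104) = -1*(-2183) = 2183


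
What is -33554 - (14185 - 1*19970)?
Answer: -27769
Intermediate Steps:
-33554 - (14185 - 1*19970) = -33554 - (14185 - 19970) = -33554 - 1*(-5785) = -33554 + 5785 = -27769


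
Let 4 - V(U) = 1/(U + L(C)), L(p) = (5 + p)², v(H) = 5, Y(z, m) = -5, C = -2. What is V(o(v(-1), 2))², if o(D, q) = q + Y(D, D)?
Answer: 529/36 ≈ 14.694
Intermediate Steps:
o(D, q) = -5 + q (o(D, q) = q - 5 = -5 + q)
V(U) = 4 - 1/(9 + U) (V(U) = 4 - 1/(U + (5 - 2)²) = 4 - 1/(U + 3²) = 4 - 1/(U + 9) = 4 - 1/(9 + U))
V(o(v(-1), 2))² = ((35 + 4*(-5 + 2))/(9 + (-5 + 2)))² = ((35 + 4*(-3))/(9 - 3))² = ((35 - 12)/6)² = ((⅙)*23)² = (23/6)² = 529/36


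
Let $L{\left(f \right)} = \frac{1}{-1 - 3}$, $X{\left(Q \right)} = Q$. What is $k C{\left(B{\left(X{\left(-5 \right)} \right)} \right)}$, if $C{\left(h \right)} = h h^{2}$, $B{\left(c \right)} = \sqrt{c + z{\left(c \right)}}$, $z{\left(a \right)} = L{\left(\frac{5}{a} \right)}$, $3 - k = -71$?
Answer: $- \frac{777 i \sqrt{21}}{4} \approx - 890.17 i$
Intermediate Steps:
$k = 74$ ($k = 3 - -71 = 3 + 71 = 74$)
$L{\left(f \right)} = - \frac{1}{4}$ ($L{\left(f \right)} = \frac{1}{-4} = - \frac{1}{4}$)
$z{\left(a \right)} = - \frac{1}{4}$
$B{\left(c \right)} = \sqrt{- \frac{1}{4} + c}$ ($B{\left(c \right)} = \sqrt{c - \frac{1}{4}} = \sqrt{- \frac{1}{4} + c}$)
$C{\left(h \right)} = h^{3}$
$k C{\left(B{\left(X{\left(-5 \right)} \right)} \right)} = 74 \left(\frac{\sqrt{-1 + 4 \left(-5\right)}}{2}\right)^{3} = 74 \left(\frac{\sqrt{-1 - 20}}{2}\right)^{3} = 74 \left(\frac{\sqrt{-21}}{2}\right)^{3} = 74 \left(\frac{i \sqrt{21}}{2}\right)^{3} = 74 \left(- \frac{21 i \sqrt{21}}{8}\right) = - \frac{777 i \sqrt{21}}{4}$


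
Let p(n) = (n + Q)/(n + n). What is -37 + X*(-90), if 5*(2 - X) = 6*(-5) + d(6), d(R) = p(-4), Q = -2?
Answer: -1487/2 ≈ -743.50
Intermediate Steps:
p(n) = (-2 + n)/(2*n) (p(n) = (n - 2)/(n + n) = (-2 + n)/((2*n)) = (-2 + n)*(1/(2*n)) = (-2 + n)/(2*n))
d(R) = ¾ (d(R) = (½)*(-2 - 4)/(-4) = (½)*(-¼)*(-6) = ¾)
X = 157/20 (X = 2 - (6*(-5) + ¾)/5 = 2 - (-30 + ¾)/5 = 2 - ⅕*(-117/4) = 2 + 117/20 = 157/20 ≈ 7.8500)
-37 + X*(-90) = -37 + (157/20)*(-90) = -37 - 1413/2 = -1487/2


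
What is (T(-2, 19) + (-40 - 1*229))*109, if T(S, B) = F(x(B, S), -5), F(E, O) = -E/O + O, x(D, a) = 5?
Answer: -29757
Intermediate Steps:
F(E, O) = O - E/O (F(E, O) = -E/O + O = O - E/O)
T(S, B) = -4 (T(S, B) = -5 - 1*5/(-5) = -5 - 1*5*(-1/5) = -5 + 1 = -4)
(T(-2, 19) + (-40 - 1*229))*109 = (-4 + (-40 - 1*229))*109 = (-4 + (-40 - 229))*109 = (-4 - 269)*109 = -273*109 = -29757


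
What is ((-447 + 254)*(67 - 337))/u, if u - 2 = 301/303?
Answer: 15789330/907 ≈ 17408.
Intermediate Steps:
u = 907/303 (u = 2 + 301/303 = 907/303 ≈ 2.9934)
((-447 + 254)*(67 - 337))/u = ((-447 + 254)*(67 - 337))/(907/303) = -193*(-270)*(303/907) = 52110*(303/907) = 15789330/907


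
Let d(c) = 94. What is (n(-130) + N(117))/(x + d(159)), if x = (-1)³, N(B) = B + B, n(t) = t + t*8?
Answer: -312/31 ≈ -10.065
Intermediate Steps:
n(t) = 9*t (n(t) = t + 8*t = 9*t)
N(B) = 2*B
x = -1
(n(-130) + N(117))/(x + d(159)) = (9*(-130) + 2*117)/(-1 + 94) = (-1170 + 234)/93 = -936*1/93 = -312/31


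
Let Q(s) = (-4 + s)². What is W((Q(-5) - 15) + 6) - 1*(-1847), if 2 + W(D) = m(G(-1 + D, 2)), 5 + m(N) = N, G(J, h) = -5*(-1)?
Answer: 1845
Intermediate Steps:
G(J, h) = 5
m(N) = -5 + N
W(D) = -2 (W(D) = -2 + (-5 + 5) = -2 + 0 = -2)
W((Q(-5) - 15) + 6) - 1*(-1847) = -2 - 1*(-1847) = -2 + 1847 = 1845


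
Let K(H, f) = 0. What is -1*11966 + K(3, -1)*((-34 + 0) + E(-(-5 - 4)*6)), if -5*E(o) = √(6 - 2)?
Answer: -11966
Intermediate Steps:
E(o) = -⅖ (E(o) = -√(6 - 2)/5 = -√4/5 = -⅕*2 = -⅖)
-1*11966 + K(3, -1)*((-34 + 0) + E(-(-5 - 4)*6)) = -1*11966 + 0*((-34 + 0) - ⅖) = -11966 + 0*(-34 - ⅖) = -11966 + 0*(-172/5) = -11966 + 0 = -11966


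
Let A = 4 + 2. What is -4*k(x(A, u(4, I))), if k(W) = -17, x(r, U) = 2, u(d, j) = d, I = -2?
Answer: 68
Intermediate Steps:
A = 6
-4*k(x(A, u(4, I))) = -4*(-17) = 68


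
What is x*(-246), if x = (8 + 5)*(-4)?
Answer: 12792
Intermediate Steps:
x = -52 (x = 13*(-4) = -52)
x*(-246) = -52*(-246) = 12792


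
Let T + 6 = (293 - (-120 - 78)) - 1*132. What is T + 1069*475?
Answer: 508128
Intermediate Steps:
T = 353 (T = -6 + ((293 - (-120 - 78)) - 1*132) = -6 + ((293 - 1*(-198)) - 132) = -6 + ((293 + 198) - 132) = -6 + (491 - 132) = -6 + 359 = 353)
T + 1069*475 = 353 + 1069*475 = 353 + 507775 = 508128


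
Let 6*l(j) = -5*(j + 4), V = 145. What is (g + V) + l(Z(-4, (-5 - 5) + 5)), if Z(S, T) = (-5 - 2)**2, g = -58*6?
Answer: -1483/6 ≈ -247.17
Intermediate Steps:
g = -348
Z(S, T) = 49 (Z(S, T) = (-7)**2 = 49)
l(j) = -10/3 - 5*j/6 (l(j) = (-5*(j + 4))/6 = (-5*(4 + j))/6 = (-20 - 5*j)/6 = -10/3 - 5*j/6)
(g + V) + l(Z(-4, (-5 - 5) + 5)) = (-348 + 145) + (-10/3 - 5/6*49) = -203 + (-10/3 - 245/6) = -203 - 265/6 = -1483/6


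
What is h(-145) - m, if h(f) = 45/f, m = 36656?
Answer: -1063033/29 ≈ -36656.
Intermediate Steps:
h(-145) - m = 45/(-145) - 1*36656 = 45*(-1/145) - 36656 = -9/29 - 36656 = -1063033/29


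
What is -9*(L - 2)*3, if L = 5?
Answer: -81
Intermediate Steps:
-9*(L - 2)*3 = -9*(5 - 2)*3 = -9*3*3 = -27*3 = -81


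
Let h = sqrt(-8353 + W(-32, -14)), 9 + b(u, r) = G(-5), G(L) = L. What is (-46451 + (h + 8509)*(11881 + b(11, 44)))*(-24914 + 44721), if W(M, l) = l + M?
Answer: 1999117578564 + 235049669*I*sqrt(8399) ≈ 1.9991e+12 + 2.1541e+10*I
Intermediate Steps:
b(u, r) = -14 (b(u, r) = -9 - 5 = -14)
W(M, l) = M + l
h = I*sqrt(8399) (h = sqrt(-8353 + (-32 - 14)) = sqrt(-8353 - 46) = sqrt(-8399) = I*sqrt(8399) ≈ 91.646*I)
(-46451 + (h + 8509)*(11881 + b(11, 44)))*(-24914 + 44721) = (-46451 + (I*sqrt(8399) + 8509)*(11881 - 14))*(-24914 + 44721) = (-46451 + (8509 + I*sqrt(8399))*11867)*19807 = (-46451 + (100976303 + 11867*I*sqrt(8399)))*19807 = (100929852 + 11867*I*sqrt(8399))*19807 = 1999117578564 + 235049669*I*sqrt(8399)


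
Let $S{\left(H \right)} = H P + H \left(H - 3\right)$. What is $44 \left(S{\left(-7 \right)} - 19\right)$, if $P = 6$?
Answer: $396$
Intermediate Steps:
$S{\left(H \right)} = 6 H + H \left(-3 + H\right)$ ($S{\left(H \right)} = H 6 + H \left(H - 3\right) = 6 H + H \left(-3 + H\right)$)
$44 \left(S{\left(-7 \right)} - 19\right) = 44 \left(- 7 \left(3 - 7\right) - 19\right) = 44 \left(\left(-7\right) \left(-4\right) - 19\right) = 44 \left(28 - 19\right) = 44 \cdot 9 = 396$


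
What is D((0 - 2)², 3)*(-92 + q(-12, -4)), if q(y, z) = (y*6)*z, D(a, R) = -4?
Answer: -784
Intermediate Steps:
q(y, z) = 6*y*z (q(y, z) = (6*y)*z = 6*y*z)
D((0 - 2)², 3)*(-92 + q(-12, -4)) = -4*(-92 + 6*(-12)*(-4)) = -4*(-92 + 288) = -4*196 = -784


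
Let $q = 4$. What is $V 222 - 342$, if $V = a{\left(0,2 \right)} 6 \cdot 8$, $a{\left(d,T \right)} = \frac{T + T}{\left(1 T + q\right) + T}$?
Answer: $4986$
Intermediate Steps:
$a{\left(d,T \right)} = \frac{2 T}{4 + 2 T}$ ($a{\left(d,T \right)} = \frac{T + T}{\left(1 T + 4\right) + T} = \frac{2 T}{\left(T + 4\right) + T} = \frac{2 T}{\left(4 + T\right) + T} = \frac{2 T}{4 + 2 T}$)
$V = 24$ ($V = \frac{2}{2 + 2} \cdot 6 \cdot 8 = \frac{2}{4} \cdot 6 \cdot 8 = 2 \cdot \frac{1}{4} \cdot 6 \cdot 8 = \frac{1}{2} \cdot 6 \cdot 8 = 3 \cdot 8 = 24$)
$V 222 - 342 = 24 \cdot 222 - 342 = 5328 - 342 = 4986$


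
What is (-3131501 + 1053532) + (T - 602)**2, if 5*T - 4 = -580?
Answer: -39089829/25 ≈ -1.5636e+6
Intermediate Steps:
T = -576/5 (T = 4/5 + (1/5)*(-580) = 4/5 - 116 = -576/5 ≈ -115.20)
(-3131501 + 1053532) + (T - 602)**2 = (-3131501 + 1053532) + (-576/5 - 602)**2 = -2077969 + (-3586/5)**2 = -2077969 + 12859396/25 = -39089829/25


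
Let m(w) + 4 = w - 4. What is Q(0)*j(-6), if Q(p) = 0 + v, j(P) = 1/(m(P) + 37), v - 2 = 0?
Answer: 2/23 ≈ 0.086957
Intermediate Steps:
m(w) = -8 + w (m(w) = -4 + (w - 4) = -4 + (-4 + w) = -8 + w)
v = 2 (v = 2 + 0 = 2)
j(P) = 1/(29 + P) (j(P) = 1/((-8 + P) + 37) = 1/(29 + P))
Q(p) = 2 (Q(p) = 0 + 2 = 2)
Q(0)*j(-6) = 2/(29 - 6) = 2/23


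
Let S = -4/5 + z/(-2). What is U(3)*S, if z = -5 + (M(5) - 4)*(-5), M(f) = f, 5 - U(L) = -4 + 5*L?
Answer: -126/5 ≈ -25.200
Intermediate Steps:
U(L) = 9 - 5*L (U(L) = 5 - (-4 + 5*L) = 5 + (4 - 5*L) = 9 - 5*L)
z = -10 (z = -5 + (5 - 4)*(-5) = -5 + 1*(-5) = -5 - 5 = -10)
S = 21/5 (S = -4/5 - 10/(-2) = -4*⅕ - 10*(-½) = -⅘ + 5 = 21/5 ≈ 4.2000)
U(3)*S = (9 - 5*3)*(21/5) = (9 - 15)*(21/5) = -6*21/5 = -126/5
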